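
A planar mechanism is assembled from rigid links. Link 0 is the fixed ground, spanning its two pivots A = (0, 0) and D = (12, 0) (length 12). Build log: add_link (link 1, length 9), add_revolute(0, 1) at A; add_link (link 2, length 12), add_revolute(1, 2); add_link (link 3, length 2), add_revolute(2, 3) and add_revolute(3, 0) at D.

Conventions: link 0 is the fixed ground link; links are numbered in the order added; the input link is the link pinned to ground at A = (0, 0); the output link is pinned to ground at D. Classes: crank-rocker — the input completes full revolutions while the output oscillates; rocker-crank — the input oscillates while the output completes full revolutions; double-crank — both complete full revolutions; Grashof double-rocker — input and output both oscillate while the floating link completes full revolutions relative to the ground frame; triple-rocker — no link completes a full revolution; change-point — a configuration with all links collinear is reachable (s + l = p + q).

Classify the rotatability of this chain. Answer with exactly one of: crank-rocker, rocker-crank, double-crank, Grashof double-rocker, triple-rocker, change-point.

lengths: ground=12, input=9, coupler=12, output=2
sorted: s=2 (shortest), l=12 (longest), p+q=21
s + l = 14 vs p + q = 21
s + l < p + q (Grashof) with shortest = output link → rocker-crank

rocker-crank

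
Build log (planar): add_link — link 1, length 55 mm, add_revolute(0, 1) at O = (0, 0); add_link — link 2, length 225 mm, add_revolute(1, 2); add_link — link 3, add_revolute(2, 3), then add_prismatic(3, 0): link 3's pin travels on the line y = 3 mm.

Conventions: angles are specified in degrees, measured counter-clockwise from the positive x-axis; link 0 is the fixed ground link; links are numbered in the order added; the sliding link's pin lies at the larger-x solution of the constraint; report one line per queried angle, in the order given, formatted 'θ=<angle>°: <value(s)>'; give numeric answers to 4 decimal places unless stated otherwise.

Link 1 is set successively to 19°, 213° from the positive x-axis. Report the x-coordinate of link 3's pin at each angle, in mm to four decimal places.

geometry: r = 55 mm, L = 225 mm, e = 3 mm
θ=19°: crank pin P = (r cos θ, r sin θ) = (52.003522, 17.906248)
θ=19°: h = r sin θ − e = 17.906248 − 3 = 14.906248
θ=19°: x = r cos θ + √(L² − h²) = 52.003522 + 224.505688 = 276.509209
θ=213°: crank pin P = (r cos θ, r sin θ) = (-46.126881, -29.955147)
θ=213°: h = r sin θ − e = -29.955147 − 3 = -32.955147
θ=213°: x = r cos θ + √(L² − h²) = -46.126881 + 222.573490 = 176.446608

θ=19°: 276.5092
θ=213°: 176.4466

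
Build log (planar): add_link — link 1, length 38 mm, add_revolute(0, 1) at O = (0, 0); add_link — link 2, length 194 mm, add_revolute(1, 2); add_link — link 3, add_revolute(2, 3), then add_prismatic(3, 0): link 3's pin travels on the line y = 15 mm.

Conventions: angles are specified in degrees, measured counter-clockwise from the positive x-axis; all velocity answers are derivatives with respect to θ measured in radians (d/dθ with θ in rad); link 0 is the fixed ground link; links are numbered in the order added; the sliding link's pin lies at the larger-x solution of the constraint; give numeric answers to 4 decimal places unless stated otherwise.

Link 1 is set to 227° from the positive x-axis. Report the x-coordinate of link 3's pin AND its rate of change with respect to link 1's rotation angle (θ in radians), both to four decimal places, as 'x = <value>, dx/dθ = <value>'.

geometry: r = 38 mm, L = 194 mm, e = 15 mm
crank pin P = (r cos θ, r sin θ) = (-25.915938, -27.791441)
h = r sin θ − e = -27.791441 − 15 = -42.791441
x = r cos θ + √(L² − h²) = -25.915938 + 189.221808 = 163.305870
dx/dθ = −r sin θ − h·r cos θ/√(L² − h²) (θ in radians; h = -42.791441) = 21.930698

x = 163.3059, dx/dθ = 21.9307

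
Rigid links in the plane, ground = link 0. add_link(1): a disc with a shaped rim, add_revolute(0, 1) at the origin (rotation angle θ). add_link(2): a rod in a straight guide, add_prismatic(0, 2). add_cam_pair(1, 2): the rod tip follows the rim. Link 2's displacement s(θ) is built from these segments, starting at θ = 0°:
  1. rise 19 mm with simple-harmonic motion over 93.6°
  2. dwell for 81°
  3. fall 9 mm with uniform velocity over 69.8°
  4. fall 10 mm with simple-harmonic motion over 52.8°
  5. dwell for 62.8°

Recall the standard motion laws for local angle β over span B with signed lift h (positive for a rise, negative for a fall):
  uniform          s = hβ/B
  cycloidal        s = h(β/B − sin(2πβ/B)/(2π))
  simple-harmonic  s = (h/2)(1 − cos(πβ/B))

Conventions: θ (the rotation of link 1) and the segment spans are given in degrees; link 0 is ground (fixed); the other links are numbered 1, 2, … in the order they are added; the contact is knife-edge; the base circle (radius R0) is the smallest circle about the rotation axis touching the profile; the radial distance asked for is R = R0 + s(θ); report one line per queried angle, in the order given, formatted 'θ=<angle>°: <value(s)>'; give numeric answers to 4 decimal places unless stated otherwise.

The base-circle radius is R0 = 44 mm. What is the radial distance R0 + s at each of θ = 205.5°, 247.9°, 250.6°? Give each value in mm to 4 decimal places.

segment 1 (0° to 93.6°, simple-harmonic, h = 19) is passed completely: s = 0.0000 + (19) = 19.0000
segment 2 (93.6° to 174.6°, dwell): s unchanged at 19.0000
θ = 205.5° falls in segment 3 (174.6° to 244.4°, uniform, h = -9): β = 205.5 − 174.6 = 30.9°, B = 69.8°; Δs = -9·30.9/69.8 = -3.9842; s = 19.0000 − 3.9842 = 15.0158
segment 3 (174.6° to 244.4°, uniform, h = -9) is passed completely: s = 19.0000 + (-9) = 10.0000
θ = 247.9° falls in segment 4 (244.4° to 297.2°, simple-harmonic, h = -10): β = 247.9 − 244.4 = 3.5°, B = 52.8°; Δs = -10/2·(1 − cos(π·0.0663)) = -0.1080; s = 10.0000 − 0.1080 = 9.8920
θ = 250.6° falls in segment 4 (244.4° to 297.2°, simple-harmonic, h = -10): β = 250.6 − 244.4 = 6.2°, B = 52.8°; Δs = -10/2·(1 − cos(π·0.1174)) = -0.3364; s = 10.0000 − 0.3364 = 9.6636
θ=205.5°: R = R0 + s = 44 + 15.0158 = 59.0158
θ=247.9°: R = R0 + s = 44 + 9.8920 = 53.8920
θ=250.6°: R = R0 + s = 44 + 9.6636 = 53.6636

θ=205.5°: 59.0158
θ=247.9°: 53.8920
θ=250.6°: 53.6636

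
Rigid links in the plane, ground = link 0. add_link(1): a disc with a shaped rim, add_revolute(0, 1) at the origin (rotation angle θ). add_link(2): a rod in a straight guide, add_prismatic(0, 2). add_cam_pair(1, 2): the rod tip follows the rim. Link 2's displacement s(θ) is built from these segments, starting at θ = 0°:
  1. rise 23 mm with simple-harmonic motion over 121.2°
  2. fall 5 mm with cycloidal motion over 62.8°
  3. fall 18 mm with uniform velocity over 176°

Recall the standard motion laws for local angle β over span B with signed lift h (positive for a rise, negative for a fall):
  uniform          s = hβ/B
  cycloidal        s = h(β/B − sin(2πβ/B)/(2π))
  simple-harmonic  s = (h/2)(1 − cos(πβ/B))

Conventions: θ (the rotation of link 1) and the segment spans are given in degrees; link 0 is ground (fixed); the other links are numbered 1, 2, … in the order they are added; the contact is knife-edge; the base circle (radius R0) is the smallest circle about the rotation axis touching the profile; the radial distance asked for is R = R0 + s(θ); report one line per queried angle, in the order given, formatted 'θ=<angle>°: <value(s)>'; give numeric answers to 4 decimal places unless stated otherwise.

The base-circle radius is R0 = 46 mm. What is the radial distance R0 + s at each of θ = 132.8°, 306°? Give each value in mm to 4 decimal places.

segment 1 (0° to 121.2°, simple-harmonic, h = 23) is passed completely: s = 0.0000 + (23) = 23.0000
θ = 132.8° falls in segment 2 (121.2° to 184°, cycloidal, h = -5): β = 132.8 − 121.2 = 11.6°, B = 62.8°; Δs = -5·(0.1847 − sin(2π·0.1847)/(2π)) = -0.1938; s = 23.0000 − 0.1938 = 22.8062
segment 2 (121.2° to 184°, cycloidal, h = -5) is passed completely: s = 23.0000 + (-5) = 18.0000
θ = 306° falls in segment 3 (184° to 360°, uniform, h = -18): β = 306 − 184 = 122°, B = 176°; Δs = -18·122/176 = -12.4773; s = 18.0000 − 12.4773 = 5.5227
θ=132.8°: R = R0 + s = 46 + 22.8062 = 68.8062
θ=306°: R = R0 + s = 46 + 5.5227 = 51.5227

θ=132.8°: 68.8062
θ=306°: 51.5227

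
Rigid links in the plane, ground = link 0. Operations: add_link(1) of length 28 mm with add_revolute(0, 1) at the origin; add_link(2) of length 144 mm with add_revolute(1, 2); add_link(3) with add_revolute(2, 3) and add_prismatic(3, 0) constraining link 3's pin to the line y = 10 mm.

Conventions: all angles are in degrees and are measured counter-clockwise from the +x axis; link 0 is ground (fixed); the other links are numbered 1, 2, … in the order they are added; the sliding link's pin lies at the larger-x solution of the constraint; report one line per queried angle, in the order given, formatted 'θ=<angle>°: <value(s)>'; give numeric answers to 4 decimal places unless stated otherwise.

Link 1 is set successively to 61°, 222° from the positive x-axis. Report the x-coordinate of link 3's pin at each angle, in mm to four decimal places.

geometry: r = 28 mm, L = 144 mm, e = 10 mm
θ=61°: crank pin P = (r cos θ, r sin θ) = (13.574669, 24.489352)
θ=61°: h = r sin θ − e = 24.489352 − 10 = 14.489352
θ=61°: x = r cos θ + √(L² − h²) = 13.574669 + 143.269183 = 156.843852
θ=222°: crank pin P = (r cos θ, r sin θ) = (-20.808055, -18.735657)
θ=222°: h = r sin θ − e = -18.735657 − 10 = -28.735657
θ=222°: x = r cos θ + √(L² − h²) = -20.808055 + 141.103728 = 120.295673

θ=61°: 156.8439
θ=222°: 120.2957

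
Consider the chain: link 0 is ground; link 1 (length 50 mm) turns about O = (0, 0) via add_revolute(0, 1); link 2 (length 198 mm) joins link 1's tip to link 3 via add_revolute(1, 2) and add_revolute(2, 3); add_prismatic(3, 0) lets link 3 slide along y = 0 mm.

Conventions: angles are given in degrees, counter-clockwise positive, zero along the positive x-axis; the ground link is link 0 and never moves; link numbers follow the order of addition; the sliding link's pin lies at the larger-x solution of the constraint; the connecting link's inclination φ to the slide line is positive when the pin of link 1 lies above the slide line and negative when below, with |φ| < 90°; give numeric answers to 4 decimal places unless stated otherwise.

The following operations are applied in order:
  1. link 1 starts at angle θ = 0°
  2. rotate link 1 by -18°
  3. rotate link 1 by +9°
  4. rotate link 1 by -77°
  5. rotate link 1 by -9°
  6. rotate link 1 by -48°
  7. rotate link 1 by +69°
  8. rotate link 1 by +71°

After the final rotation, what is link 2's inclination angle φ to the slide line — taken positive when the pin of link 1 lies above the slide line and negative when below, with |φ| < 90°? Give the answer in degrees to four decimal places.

geometry: r = 50 mm, L = 198 mm, e = 0 mm; θ starts at 0°
rotate link 1 by -18°: θ ← 0° -18° = -18°
rotate link 1 by +9°: θ ← -18° +9° = -9°
rotate link 1 by -77°: θ ← -9° -77° = -86°
rotate link 1 by -9°: θ ← -86° -9° = -95°
rotate link 1 by -48°: θ ← -95° -48° = -143°
rotate link 1 by +69°: θ ← -143° +69° = -74°
rotate link 1 by +71°: θ ← -74° +71° = -3°
h = r sin θ − e = -2.616798 − 0 = -2.616798
sin φ = h / L = -2.616798 / 198 = -0.01321615
φ = arcsin(-0.01321615) = -0.757252°

-0.7573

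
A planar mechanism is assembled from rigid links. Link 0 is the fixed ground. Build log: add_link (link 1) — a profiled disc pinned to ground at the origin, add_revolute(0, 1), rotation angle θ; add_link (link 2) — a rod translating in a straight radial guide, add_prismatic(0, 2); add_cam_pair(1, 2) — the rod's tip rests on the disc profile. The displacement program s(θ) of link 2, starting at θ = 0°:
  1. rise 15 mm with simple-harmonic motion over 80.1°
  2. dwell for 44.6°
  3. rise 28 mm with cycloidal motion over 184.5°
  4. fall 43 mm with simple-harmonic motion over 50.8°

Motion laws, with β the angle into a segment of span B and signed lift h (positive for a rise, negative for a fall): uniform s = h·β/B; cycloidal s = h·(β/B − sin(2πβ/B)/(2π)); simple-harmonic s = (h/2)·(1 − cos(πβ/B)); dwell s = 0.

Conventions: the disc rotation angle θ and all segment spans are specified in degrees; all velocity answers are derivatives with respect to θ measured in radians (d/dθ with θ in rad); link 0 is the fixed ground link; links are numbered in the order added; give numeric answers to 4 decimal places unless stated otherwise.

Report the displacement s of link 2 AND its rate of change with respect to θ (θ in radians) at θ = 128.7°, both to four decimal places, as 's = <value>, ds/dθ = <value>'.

seg 1 [0°–80.1°] simple-harmonic, h=15: full span → s += 15 → s = 15.0000
seg 2 [80.1°–124.7°] dwell: s stays 15.0000
seg 3 [124.7°–309.2°] cycloidal, h=28: θ=128.7° here. β=4, B=184.5. 28·(0.0217 − sin(2π·0.0217)/(2π)) = 0.0019 → s = 15.0019
velocity in seg [124.7°–309.2°] (cycloidal), θ in radians: β = 4° = 0.0698 rad, B = 184.5° = 3.2201 rad; ds/dθ = (h/B)(1 − cos(2πβ/B)) = (28/3.2201)(1 − cos(2π·0.0217)) = 0.080551 mm/rad

s = 15.0019, ds/dθ = 0.0806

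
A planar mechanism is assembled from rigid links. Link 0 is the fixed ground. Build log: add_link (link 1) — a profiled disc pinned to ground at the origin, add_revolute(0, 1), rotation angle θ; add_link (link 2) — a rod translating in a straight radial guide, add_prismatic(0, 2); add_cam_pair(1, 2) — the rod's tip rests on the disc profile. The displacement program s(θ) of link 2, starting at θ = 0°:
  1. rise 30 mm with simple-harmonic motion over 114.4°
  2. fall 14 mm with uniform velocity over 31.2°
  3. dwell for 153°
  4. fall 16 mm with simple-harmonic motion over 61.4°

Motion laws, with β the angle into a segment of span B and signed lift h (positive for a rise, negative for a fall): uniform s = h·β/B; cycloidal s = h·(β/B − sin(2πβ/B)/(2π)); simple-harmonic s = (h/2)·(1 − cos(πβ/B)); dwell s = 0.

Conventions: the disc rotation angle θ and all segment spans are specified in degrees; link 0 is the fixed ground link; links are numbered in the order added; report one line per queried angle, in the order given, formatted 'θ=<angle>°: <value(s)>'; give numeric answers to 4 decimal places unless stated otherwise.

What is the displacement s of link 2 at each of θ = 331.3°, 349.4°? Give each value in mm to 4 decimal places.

seg 1 [0°–114.4°] simple-harmonic, h=30: full span → s += 30 → s = 30.0000
seg 2 [114.4°–145.6°] uniform, h=-14: full span → s += -14 → s = 16.0000
seg 3 [145.6°–298.6°] dwell: s stays 16.0000
seg 4 [298.6°–360°] simple-harmonic, h=-16: θ=331.3° here. β=32.7, B=61.4. -16/2·(1 − cos(π·0.5326)) = -8.8172 → s = 7.1828
seg 4 [298.6°–360°] simple-harmonic, h=-16: θ=349.4° here. β=50.8, B=61.4. -16/2·(1 − cos(π·0.8274)) = -14.8519 → s = 1.1481

θ=331.3°: 7.1828
θ=349.4°: 1.1481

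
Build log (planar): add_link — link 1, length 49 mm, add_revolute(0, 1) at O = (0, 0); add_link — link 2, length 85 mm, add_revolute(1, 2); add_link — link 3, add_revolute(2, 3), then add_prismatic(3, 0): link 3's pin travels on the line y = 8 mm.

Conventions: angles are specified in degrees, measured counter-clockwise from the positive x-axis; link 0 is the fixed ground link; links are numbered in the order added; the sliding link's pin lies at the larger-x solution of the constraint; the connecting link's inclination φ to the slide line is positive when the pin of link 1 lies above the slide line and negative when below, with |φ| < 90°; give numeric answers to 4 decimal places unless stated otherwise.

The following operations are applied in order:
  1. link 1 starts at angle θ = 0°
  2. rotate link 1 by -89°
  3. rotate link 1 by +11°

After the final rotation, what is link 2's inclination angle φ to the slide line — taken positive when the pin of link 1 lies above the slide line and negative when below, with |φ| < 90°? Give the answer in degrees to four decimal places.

geometry: r = 49 mm, L = 85 mm, e = 8 mm; θ starts at 0°
rotate link 1 by -89°: θ ← 0° -89° = -89°
rotate link 1 by +11°: θ ← -89° +11° = -78°
h = r sin θ − e = -47.929232 − 8 = -55.929232
sin φ = h / L = -55.929232 / 85 = -0.65799097
φ = arcsin(-0.65799097) = -41.146832°

-41.1468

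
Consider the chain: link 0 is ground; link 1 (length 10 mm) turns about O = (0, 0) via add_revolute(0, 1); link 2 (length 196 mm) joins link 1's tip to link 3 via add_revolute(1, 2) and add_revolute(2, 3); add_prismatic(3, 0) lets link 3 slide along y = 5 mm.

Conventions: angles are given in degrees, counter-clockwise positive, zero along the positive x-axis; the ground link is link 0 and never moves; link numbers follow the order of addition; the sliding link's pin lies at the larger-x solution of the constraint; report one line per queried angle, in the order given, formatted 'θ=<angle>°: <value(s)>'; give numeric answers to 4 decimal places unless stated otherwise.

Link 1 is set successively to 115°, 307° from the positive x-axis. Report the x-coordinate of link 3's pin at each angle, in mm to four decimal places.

geometry: r = 10 mm, L = 196 mm, e = 5 mm
θ=115°: crank pin P = (r cos θ, r sin θ) = (-4.226183, 9.063078)
θ=115°: h = r sin θ − e = 9.063078 − 5 = 4.063078
θ=115°: x = r cos θ + √(L² − h²) = -4.226183 + 195.957882 = 191.731699
θ=307°: crank pin P = (r cos θ, r sin θ) = (6.018150, -7.986355)
θ=307°: h = r sin θ − e = -7.986355 − 5 = -12.986355
θ=307°: x = r cos θ + √(L² − h²) = 6.018150 + 195.569309 = 201.587459

θ=115°: 191.7317
θ=307°: 201.5875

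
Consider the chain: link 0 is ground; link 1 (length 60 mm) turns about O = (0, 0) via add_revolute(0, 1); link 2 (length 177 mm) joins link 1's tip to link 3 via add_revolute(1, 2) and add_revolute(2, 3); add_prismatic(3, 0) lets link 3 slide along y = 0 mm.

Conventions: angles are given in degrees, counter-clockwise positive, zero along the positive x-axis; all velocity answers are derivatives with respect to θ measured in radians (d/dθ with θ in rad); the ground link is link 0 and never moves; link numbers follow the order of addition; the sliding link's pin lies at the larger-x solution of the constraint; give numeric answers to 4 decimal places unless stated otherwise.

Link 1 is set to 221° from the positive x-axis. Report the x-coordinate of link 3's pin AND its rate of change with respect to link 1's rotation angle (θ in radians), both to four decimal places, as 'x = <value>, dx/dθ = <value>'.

geometry: r = 60 mm, L = 177 mm, e = 0 mm
crank pin P = (r cos θ, r sin θ) = (-45.282575, -39.363542)
h = r sin θ − e = -39.363542 − 0 = -39.363542
x = r cos θ + √(L² − h²) = -45.282575 + 172.567412 = 127.284837
dx/dθ = −r sin θ − h·r cos θ/√(L² − h²) (θ in radians; h = -39.363542) = 29.034346

x = 127.2848, dx/dθ = 29.0343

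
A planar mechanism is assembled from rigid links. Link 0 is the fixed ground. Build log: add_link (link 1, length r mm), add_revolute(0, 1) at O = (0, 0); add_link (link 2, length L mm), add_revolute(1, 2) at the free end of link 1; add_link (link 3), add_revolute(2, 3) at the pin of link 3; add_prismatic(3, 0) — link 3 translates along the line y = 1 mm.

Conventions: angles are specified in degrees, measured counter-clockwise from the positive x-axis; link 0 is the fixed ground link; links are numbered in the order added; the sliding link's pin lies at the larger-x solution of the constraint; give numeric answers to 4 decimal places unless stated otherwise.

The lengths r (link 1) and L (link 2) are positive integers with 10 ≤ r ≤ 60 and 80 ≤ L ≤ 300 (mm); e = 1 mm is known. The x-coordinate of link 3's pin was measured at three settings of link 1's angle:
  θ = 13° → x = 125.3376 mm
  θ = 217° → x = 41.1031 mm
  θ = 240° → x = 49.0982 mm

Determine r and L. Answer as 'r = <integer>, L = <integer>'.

constraint per measurement: (x − r cos θ)² + (r sin θ − e)² = L²
subtracting the θ₁ and θ₂ equations cancels the r² and L² terms:
r = (x₁² − x₂²) / (2[(x₁cos θ₁ + e sin θ₁) − (x₂cos θ₂ + e sin θ₂)]) = 45.0000 → r = 45
L² = (x₁ − r cos θ₁)² + (r sin θ₁ − e)² = 6723.9999 → L = 82.0000 → L = 82
check at θ₃=240°: x = 49.0982 (printed 49.0982) ✓

r = 45, L = 82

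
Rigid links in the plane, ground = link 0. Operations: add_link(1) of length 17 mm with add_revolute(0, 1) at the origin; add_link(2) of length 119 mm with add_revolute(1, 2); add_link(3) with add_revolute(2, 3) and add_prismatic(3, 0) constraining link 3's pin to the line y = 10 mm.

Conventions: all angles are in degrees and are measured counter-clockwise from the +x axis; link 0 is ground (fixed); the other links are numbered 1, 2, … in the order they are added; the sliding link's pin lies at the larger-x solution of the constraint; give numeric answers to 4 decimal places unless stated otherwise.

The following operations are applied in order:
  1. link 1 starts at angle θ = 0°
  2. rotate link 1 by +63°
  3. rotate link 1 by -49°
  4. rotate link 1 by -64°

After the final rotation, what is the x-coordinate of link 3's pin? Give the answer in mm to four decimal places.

geometry: r = 17 mm, L = 119 mm, e = 10 mm; θ starts at 0°
rotate link 1 by +63°: θ ← 0° +63° = 63°
rotate link 1 by -49°: θ ← 63° -49° = 14°
rotate link 1 by -64°: θ ← 14° -64° = -50°
crank pin P = (r cos θ, r sin θ) = (10.927389, -13.022756)
h = r sin θ − e = -13.022756 − 10 = -23.022756
x = r cos θ + √(L² − h²) = 10.927389 + 116.751671 = 127.679061

127.6791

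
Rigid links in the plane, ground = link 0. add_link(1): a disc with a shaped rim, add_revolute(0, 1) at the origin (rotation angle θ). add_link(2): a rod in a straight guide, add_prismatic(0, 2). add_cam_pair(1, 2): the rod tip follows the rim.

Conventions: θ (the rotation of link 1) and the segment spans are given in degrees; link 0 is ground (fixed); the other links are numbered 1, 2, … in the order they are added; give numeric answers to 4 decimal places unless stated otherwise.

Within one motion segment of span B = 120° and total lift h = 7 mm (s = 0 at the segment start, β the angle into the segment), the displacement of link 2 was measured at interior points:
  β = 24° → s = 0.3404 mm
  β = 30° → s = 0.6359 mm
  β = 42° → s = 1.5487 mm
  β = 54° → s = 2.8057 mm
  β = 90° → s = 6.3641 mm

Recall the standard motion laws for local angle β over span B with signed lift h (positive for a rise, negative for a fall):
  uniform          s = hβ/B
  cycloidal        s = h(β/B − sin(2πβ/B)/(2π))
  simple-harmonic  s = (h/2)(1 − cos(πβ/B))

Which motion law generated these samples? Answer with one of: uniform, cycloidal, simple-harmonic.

candidates at β/B = r: uniform s = h·r (linear in β); cycloidal s = h·(r − sin(2πr)/(2π)); simple-harmonic s = (h/2)(1 − cos(πr))
β=24°: printed 0.3404 | uniform 1.4000, cycloidal 0.3404, simple-harmonic 0.6684
β=30°: printed 0.6359 | uniform 1.7500, cycloidal 0.6359, simple-harmonic 1.0251
β=42°: printed 1.5487 | uniform 2.4500, cycloidal 1.5487, simple-harmonic 1.9110
β=54°: printed 2.8057 | uniform 3.1500, cycloidal 2.8057, simple-harmonic 2.9525
β=90°: printed 6.3641 | uniform 5.2500, cycloidal 6.3641, simple-harmonic 5.9749
only one law matches every sample → cycloidal

cycloidal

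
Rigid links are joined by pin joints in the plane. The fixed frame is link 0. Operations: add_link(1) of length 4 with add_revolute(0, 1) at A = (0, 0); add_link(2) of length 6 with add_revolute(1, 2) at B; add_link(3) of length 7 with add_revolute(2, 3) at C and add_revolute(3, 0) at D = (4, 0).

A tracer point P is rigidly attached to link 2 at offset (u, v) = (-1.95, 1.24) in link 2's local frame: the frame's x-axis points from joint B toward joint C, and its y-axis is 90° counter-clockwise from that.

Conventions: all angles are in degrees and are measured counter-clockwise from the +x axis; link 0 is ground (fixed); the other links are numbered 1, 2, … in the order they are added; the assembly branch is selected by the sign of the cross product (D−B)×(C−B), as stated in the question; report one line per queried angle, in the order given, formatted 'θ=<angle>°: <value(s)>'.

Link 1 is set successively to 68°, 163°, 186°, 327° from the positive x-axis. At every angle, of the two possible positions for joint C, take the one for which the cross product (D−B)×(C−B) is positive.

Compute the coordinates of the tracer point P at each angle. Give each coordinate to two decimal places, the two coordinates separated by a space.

A=(0,0), D=(4.00,0)
θ=68°: B = A + 4.00·(cos68°, sin68°) = (1.4984, 3.7087)
θ=68°: |BD| = 4.4735
θ=68°: circle(B,6.00) ∩ circle(D,7.00): a=0.7838, h=5.9486
θ=68°:   candidates: C₊=(6.8683,6.3854) cross=26.611; C₋=(-2.9949,-0.2675) cross=-26.611
θ=68°:   branch + wants cross > 0 → take C=(6.8683,6.3854) (cross=26.611)
θ=68°: ex = (C−B)/|BC| = (0.8950,0.4461); ey = (-0.4461,0.8950)
θ=68°: P = B + -1.95·ex + 1.24·ey = (-0.8000,3.9486)
θ=163°: B = A + 4.00·(cos163°, sin163°) = (-3.8252, 1.1695)
θ=163°: |BD| = 7.9121
θ=163°: circle(B,6.00) ∩ circle(D,7.00): a=3.1345, h=5.1161
θ=163°:   candidates: C₊=(0.0311,5.7661) cross=40.479; C₋=(-1.4813,-4.3537) cross=-40.479
θ=163°:   branch + wants cross > 0 → take C=(0.0311,5.7661) (cross=40.479)
θ=163°: ex = (C−B)/|BC| = (0.6427,0.7661); ey = (-0.7661,0.6427)
θ=163°: P = B + -1.95·ex + 1.24·ey = (-6.0285,0.4726)
θ=186°: B = A + 4.00·(cos186°, sin186°) = (-3.9781, -0.4181)
θ=186°: |BD| = 7.9890
θ=186°: circle(B,6.00) ∩ circle(D,7.00): a=3.1809, h=5.0874
θ=186°:   candidates: C₊=(-1.0678,4.8288) cross=40.644; C₋=(-0.5353,-5.3321) cross=-40.644
θ=186°:   branch + wants cross > 0 → take C=(-1.0678,4.8288) (cross=40.644)
θ=186°: ex = (C−B)/|BC| = (0.4850,0.8745); ey = (-0.8745,0.4850)
θ=186°: P = B + -1.95·ex + 1.24·ey = (-6.0083,-1.5219)
θ=327°: B = A + 4.00·(cos327°, sin327°) = (3.3547, -2.1786)
θ=327°: |BD| = 2.2721
θ=327°: circle(B,6.00) ∩ circle(D,7.00): a=-1.7247, h=5.7468
θ=327°:   candidates: C₊=(-2.6453,-2.2001) cross=13.057; C₋=(8.3750,-5.4644) cross=-13.057
θ=327°:   branch + wants cross > 0 → take C=(-2.6453,-2.2001) (cross=13.057)
θ=327°: ex = (C−B)/|BC| = (-1.0000,-0.0036); ey = (0.0036,-1.0000)
θ=327°: P = B + -1.95·ex + 1.24·ey = (5.3091,-3.4116)

θ=68°: -0.80 3.95
θ=163°: -6.03 0.47
θ=186°: -6.01 -1.52
θ=327°: 5.31 -3.41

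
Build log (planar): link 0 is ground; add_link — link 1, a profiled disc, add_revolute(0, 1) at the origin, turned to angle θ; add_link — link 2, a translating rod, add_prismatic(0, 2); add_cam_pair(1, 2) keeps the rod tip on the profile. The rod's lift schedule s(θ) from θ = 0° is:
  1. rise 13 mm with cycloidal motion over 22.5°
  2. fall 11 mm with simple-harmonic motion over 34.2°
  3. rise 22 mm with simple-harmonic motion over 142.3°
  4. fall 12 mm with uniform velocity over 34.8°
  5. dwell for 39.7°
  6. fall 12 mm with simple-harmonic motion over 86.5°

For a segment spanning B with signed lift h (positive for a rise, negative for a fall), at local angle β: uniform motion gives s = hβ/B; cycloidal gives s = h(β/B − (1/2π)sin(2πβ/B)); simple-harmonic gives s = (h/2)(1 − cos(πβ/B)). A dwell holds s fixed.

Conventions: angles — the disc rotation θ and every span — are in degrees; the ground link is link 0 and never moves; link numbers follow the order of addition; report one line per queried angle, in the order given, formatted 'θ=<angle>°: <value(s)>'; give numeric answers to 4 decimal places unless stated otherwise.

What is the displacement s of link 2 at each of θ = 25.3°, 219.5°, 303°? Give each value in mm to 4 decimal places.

seg 1 [0°–22.5°] cycloidal, h=13: full span → s += 13 → s = 13.0000
seg 2 [22.5°–56.7°] simple-harmonic, h=-11: θ=25.3° here. β=2.8, B=34.2. -11/2·(1 − cos(π·0.0819)) = -0.1809 → s = 12.8191
seg 2 [22.5°–56.7°] simple-harmonic, h=-11: full span → s += -11 → s = 2.0000
seg 3 [56.7°–199°] simple-harmonic, h=22: full span → s += 22 → s = 24.0000
seg 4 [199°–233.8°] uniform, h=-12: θ=219.5° here. β=20.5, B=34.8. -12·20.5/34.8 = -7.0690 → s = 16.9310
seg 4 [199°–233.8°] uniform, h=-12: full span → s += -12 → s = 12.0000
seg 5 [233.8°–273.5°] dwell: s stays 12.0000
seg 6 [273.5°–360°] simple-harmonic, h=-12: θ=303° here. β=29.5, B=86.5. -12/2·(1 − cos(π·0.3410)) = -3.1267 → s = 8.8733

θ=25.3°: 12.8191
θ=219.5°: 16.9310
θ=303°: 8.8733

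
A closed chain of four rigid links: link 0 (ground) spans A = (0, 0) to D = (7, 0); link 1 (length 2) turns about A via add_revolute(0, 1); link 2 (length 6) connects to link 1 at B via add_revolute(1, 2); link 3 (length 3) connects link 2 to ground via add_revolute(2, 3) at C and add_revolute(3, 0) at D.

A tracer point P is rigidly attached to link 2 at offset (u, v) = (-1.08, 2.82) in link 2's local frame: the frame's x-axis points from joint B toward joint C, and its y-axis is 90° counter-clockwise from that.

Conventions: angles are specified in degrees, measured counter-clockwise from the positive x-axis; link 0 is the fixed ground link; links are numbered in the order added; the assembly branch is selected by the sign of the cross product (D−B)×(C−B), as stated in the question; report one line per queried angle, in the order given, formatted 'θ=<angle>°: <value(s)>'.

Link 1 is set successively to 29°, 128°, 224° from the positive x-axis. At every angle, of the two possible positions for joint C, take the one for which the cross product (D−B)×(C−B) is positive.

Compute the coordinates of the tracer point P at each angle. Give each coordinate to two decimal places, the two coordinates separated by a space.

A=(0,0), D=(7.00,0)
θ=29°: B = A + 2.00·(cos29°, sin29°) = (1.7492, 0.9696)
θ=29°: |BD| = 5.3395
θ=29°: circle(B,6.00) ∩ circle(D,3.00): a=5.1981, h=2.9967
θ=29°:   candidates: C₊=(7.4051,2.9725) cross=16.001; C₋=(6.3167,-2.9212) cross=-16.001
θ=29°:   branch + wants cross > 0 → take C=(7.4051,2.9725) (cross=16.001)
θ=29°: ex = (C−B)/|BC| = (0.9426,0.3338); ey = (-0.3338,0.9426)
θ=29°: P = B + -1.08·ex + 2.82·ey = (-0.2102,3.2673)
θ=128°: B = A + 2.00·(cos128°, sin128°) = (-1.2313, 1.5760)
θ=128°: |BD| = 8.3808
θ=128°: circle(B,6.00) ∩ circle(D,3.00): a=5.8012, h=1.5315
θ=128°:   candidates: C₊=(4.7544,1.9893) cross=12.836; C₋=(4.1784,-1.0191) cross=-12.836
θ=128°:   branch + wants cross > 0 → take C=(4.7544,1.9893) (cross=12.836)
θ=128°: ex = (C−B)/|BC| = (0.9976,0.0689); ey = (-0.0689,0.9976)
θ=128°: P = B + -1.08·ex + 2.82·ey = (-2.5030,4.3149)
θ=224°: B = A + 2.00·(cos224°, sin224°) = (-1.4387, -1.3893)
θ=224°: |BD| = 8.5523
θ=224°: circle(B,6.00) ∩ circle(D,3.00): a=5.8547, h=1.3126
θ=224°:   candidates: C₊=(4.1250,0.8569) cross=11.226; C₋=(4.5514,-1.7334) cross=-11.226
θ=224°:   branch + wants cross > 0 → take C=(4.1250,0.8569) (cross=11.226)
θ=224°: ex = (C−B)/|BC| = (0.9273,0.3744); ey = (-0.3744,0.9273)
θ=224°: P = B + -1.08·ex + 2.82·ey = (-3.4959,0.8213)

θ=29°: -0.21 3.27
θ=128°: -2.50 4.31
θ=224°: -3.50 0.82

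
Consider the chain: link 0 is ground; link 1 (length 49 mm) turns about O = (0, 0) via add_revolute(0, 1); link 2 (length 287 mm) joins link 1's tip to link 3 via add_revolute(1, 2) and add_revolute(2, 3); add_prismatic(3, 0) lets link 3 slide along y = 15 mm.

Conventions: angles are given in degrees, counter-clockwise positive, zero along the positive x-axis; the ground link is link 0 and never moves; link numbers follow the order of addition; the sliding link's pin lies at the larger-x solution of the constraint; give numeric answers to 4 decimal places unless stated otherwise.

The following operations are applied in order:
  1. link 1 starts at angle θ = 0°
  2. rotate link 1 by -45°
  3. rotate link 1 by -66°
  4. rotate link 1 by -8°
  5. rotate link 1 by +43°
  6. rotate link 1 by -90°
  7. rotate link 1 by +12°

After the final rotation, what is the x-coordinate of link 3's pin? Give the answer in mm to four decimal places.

geometry: r = 49 mm, L = 287 mm, e = 15 mm; θ starts at 0°
rotate link 1 by -45°: θ ← 0° -45° = -45°
rotate link 1 by -66°: θ ← -45° -66° = -111°
rotate link 1 by -8°: θ ← -111° -8° = -119°
rotate link 1 by +43°: θ ← -119° +43° = -76°
rotate link 1 by -90°: θ ← -76° -90° = -166°
rotate link 1 by +12°: θ ← -166° +12° = -154°
crank pin P = (r cos θ, r sin θ) = (-44.040908, -21.480186)
h = r sin θ − e = -21.480186 − 15 = -36.480186
x = r cos θ + √(L² − h²) = -44.040908 + 284.672085 = 240.631177

240.6312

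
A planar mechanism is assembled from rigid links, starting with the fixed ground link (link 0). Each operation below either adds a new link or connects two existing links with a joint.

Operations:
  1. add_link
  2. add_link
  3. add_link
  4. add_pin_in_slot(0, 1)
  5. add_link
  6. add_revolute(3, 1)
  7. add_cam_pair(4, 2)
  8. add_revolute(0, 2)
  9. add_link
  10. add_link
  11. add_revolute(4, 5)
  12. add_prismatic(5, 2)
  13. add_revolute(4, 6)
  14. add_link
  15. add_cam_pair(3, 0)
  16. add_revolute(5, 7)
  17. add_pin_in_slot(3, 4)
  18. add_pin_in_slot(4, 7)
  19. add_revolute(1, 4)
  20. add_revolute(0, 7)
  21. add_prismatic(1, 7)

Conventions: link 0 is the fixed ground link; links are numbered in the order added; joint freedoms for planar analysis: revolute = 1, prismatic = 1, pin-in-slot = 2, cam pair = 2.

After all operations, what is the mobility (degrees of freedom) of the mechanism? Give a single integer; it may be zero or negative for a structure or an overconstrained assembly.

L=1 J1=0 J2=0
add link → L=2 J1=0 J2=0
add link → L=3 J1=0 J2=0
add link → L=4 J1=0 J2=0
PS@0,1 dof=2 J2 → L=4 J1=0 J2=1
add link → L=5 J1=0 J2=1
R@3,1 dof=1 J1 → L=5 J1=1 J2=1
C@4,2 dof=2 J2 → L=5 J1=1 J2=2
R@0,2 dof=1 J1 → L=5 J1=2 J2=2
add link → L=6 J1=2 J2=2
add link → L=7 J1=2 J2=2
R@4,5 dof=1 J1 → L=7 J1=3 J2=2
P@5,2 dof=1 J1 → L=7 J1=4 J2=2
R@4,6 dof=1 J1 → L=7 J1=5 J2=2
add link → L=8 J1=5 J2=2
C@3,0 dof=2 J2 → L=8 J1=5 J2=3
R@5,7 dof=1 J1 → L=8 J1=6 J2=3
PS@3,4 dof=2 J2 → L=8 J1=6 J2=4
PS@4,7 dof=2 J2 → L=8 J1=6 J2=5
R@1,4 dof=1 J1 → L=8 J1=7 J2=5
R@0,7 dof=1 J1 → L=8 J1=8 J2=5
P@1,7 dof=1 J1 → L=8 J1=9 J2=5
M=3(L−1)−2J1−J2=3·7−2·9−5=-2

M = -2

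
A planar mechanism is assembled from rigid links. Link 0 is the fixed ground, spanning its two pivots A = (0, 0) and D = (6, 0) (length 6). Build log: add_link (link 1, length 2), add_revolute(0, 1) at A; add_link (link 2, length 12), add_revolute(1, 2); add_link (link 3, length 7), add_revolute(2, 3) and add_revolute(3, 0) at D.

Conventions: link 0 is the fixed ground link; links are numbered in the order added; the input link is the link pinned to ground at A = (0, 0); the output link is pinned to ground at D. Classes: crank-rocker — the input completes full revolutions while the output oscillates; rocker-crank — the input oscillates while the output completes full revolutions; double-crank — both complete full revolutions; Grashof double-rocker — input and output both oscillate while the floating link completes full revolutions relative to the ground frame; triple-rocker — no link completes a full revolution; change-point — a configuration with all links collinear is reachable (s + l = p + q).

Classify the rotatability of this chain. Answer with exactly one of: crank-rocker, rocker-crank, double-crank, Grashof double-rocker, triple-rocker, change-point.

lengths: ground=6, input=2, coupler=12, output=7
sorted: s=2 (shortest), l=12 (longest), p+q=13
s + l = 14 vs p + q = 13
s + l > p + q → non-Grashof → no link fully rotates → triple-rocker

triple-rocker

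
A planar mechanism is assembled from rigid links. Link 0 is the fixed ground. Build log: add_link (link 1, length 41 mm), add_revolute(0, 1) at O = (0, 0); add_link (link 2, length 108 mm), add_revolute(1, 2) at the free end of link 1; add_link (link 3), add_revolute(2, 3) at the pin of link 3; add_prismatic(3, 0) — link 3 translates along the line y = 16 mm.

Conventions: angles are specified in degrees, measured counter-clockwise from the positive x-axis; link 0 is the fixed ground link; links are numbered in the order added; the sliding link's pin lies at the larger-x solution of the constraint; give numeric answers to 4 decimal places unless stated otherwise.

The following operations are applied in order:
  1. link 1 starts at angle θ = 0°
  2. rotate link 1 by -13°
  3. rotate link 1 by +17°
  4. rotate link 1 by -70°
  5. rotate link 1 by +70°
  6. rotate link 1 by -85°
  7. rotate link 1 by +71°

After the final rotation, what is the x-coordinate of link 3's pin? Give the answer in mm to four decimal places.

geometry: r = 41 mm, L = 108 mm, e = 16 mm; θ starts at 0°
rotate link 1 by -13°: θ ← 0° -13° = -13°
rotate link 1 by +17°: θ ← -13° +17° = 4°
rotate link 1 by -70°: θ ← 4° -70° = -66°
rotate link 1 by +70°: θ ← -66° +70° = 4°
rotate link 1 by -85°: θ ← 4° -85° = -81°
rotate link 1 by +71°: θ ← -81° +71° = -10°
crank pin P = (r cos θ, r sin θ) = (40.377118, -7.119575)
h = r sin θ − e = -7.119575 − 16 = -23.119575
x = r cos θ + √(L² − h²) = 40.377118 + 105.496375 = 145.873493

145.8735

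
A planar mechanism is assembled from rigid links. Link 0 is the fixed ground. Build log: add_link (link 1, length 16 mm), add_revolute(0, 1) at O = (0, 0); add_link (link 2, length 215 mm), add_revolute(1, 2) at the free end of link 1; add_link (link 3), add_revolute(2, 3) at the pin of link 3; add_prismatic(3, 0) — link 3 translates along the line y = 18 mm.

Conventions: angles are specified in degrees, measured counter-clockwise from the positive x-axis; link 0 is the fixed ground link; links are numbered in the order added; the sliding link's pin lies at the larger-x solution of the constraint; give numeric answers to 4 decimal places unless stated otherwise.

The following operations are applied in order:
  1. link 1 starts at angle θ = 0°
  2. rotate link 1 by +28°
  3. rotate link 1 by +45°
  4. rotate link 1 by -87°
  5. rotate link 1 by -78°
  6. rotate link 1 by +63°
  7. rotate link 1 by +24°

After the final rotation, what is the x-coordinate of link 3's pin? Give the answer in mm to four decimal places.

geometry: r = 16 mm, L = 215 mm, e = 18 mm; θ starts at 0°
rotate link 1 by +28°: θ ← 0° +28° = 28°
rotate link 1 by +45°: θ ← 28° +45° = 73°
rotate link 1 by -87°: θ ← 73° -87° = -14°
rotate link 1 by -78°: θ ← -14° -78° = -92°
rotate link 1 by +63°: θ ← -92° +63° = -29°
rotate link 1 by +24°: θ ← -29° +24° = -5°
crank pin P = (r cos θ, r sin θ) = (15.939115, -1.394492)
h = r sin θ − e = -1.394492 − 18 = -19.394492
x = r cos θ + √(L² − h²) = 15.939115 + 214.123454 = 230.062569

230.0626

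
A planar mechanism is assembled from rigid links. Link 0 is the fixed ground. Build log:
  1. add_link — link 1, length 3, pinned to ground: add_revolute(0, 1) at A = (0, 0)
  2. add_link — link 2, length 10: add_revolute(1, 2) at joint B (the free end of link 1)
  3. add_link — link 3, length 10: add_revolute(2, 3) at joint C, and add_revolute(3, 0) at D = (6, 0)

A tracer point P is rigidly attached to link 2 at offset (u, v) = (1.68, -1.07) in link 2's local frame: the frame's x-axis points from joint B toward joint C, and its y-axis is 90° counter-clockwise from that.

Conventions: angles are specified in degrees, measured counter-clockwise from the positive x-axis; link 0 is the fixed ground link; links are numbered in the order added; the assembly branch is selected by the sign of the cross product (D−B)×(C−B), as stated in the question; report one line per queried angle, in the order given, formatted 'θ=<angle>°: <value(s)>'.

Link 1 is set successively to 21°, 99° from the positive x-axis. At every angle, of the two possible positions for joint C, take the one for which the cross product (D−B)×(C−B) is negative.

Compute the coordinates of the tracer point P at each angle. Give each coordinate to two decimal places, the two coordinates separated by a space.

A=(0,0), D=(6.00,0)
θ=21°: B = A + 3.00·(cos21°, sin21°) = (2.8007, 1.0751)
θ=21°: |BD| = 3.3751
θ=21°: circle(B,10.00) ∩ circle(D,10.00): a=1.6875, h=9.8566
θ=21°:   candidates: C₊=(7.5401,9.8807) cross=33.267; C₋=(1.2606,-8.8056) cross=-33.267
θ=21°:   branch - wants cross < 0 → take C=(1.2606,-8.8056) (cross=-33.267)
θ=21°: ex = (C−B)/|BC| = (-0.1540,-0.9881); ey = (0.9881,-0.1540)
θ=21°: P = B + 1.68·ex + -1.07·ey = (1.4848,-0.4201)
θ=99°: B = A + 3.00·(cos99°, sin99°) = (-0.4693, 2.9631)
θ=99°: |BD| = 7.1156
θ=99°: circle(B,10.00) ∩ circle(D,10.00): a=3.5578, h=9.3457
θ=99°:   candidates: C₊=(6.6571,9.9784) cross=66.500; C₋=(-1.1264,-7.0153) cross=-66.500
θ=99°:   branch - wants cross < 0 → take C=(-1.1264,-7.0153) (cross=-66.500)
θ=99°: ex = (C−B)/|BC| = (-0.0657,-0.9978); ey = (0.9978,-0.0657)
θ=99°: P = B + 1.68·ex + -1.07·ey = (-1.6474,1.3570)

θ=21°: 1.48 -0.42
θ=99°: -1.65 1.36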